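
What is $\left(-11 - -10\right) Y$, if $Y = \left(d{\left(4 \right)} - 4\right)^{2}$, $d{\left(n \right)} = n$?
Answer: $0$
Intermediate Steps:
$Y = 0$ ($Y = \left(4 - 4\right)^{2} = 0^{2} = 0$)
$\left(-11 - -10\right) Y = \left(-11 - -10\right) 0 = \left(-11 + 10\right) 0 = \left(-1\right) 0 = 0$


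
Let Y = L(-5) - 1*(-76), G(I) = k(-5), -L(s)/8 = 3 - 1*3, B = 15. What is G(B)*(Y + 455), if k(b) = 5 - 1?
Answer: 2124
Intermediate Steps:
k(b) = 4
L(s) = 0 (L(s) = -8*(3 - 1*3) = -8*(3 - 3) = -8*0 = 0)
G(I) = 4
Y = 76 (Y = 0 - 1*(-76) = 0 + 76 = 76)
G(B)*(Y + 455) = 4*(76 + 455) = 4*531 = 2124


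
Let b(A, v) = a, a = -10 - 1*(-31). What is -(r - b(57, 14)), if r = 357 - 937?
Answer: 601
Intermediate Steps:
r = -580
a = 21 (a = -10 + 31 = 21)
b(A, v) = 21
-(r - b(57, 14)) = -(-580 - 1*21) = -(-580 - 21) = -1*(-601) = 601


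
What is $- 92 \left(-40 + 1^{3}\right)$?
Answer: $3588$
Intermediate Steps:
$- 92 \left(-40 + 1^{3}\right) = - 92 \left(-40 + 1\right) = \left(-92\right) \left(-39\right) = 3588$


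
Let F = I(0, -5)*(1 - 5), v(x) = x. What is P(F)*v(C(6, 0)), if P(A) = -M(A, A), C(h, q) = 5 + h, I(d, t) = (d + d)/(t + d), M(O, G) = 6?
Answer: -66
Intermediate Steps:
I(d, t) = 2*d/(d + t) (I(d, t) = (2*d)/(d + t) = 2*d/(d + t))
F = 0 (F = (2*0/(0 - 5))*(1 - 5) = (2*0/(-5))*(-4) = (2*0*(-⅕))*(-4) = 0*(-4) = 0)
P(A) = -6 (P(A) = -1*6 = -6)
P(F)*v(C(6, 0)) = -6*(5 + 6) = -6*11 = -66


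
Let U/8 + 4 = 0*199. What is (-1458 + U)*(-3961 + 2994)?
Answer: 1440830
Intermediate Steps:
U = -32 (U = -32 + 8*(0*199) = -32 + 8*0 = -32 + 0 = -32)
(-1458 + U)*(-3961 + 2994) = (-1458 - 32)*(-3961 + 2994) = -1490*(-967) = 1440830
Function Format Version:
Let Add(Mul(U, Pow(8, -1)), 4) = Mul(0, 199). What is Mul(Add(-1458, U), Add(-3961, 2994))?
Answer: 1440830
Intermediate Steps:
U = -32 (U = Add(-32, Mul(8, Mul(0, 199))) = Add(-32, Mul(8, 0)) = Add(-32, 0) = -32)
Mul(Add(-1458, U), Add(-3961, 2994)) = Mul(Add(-1458, -32), Add(-3961, 2994)) = Mul(-1490, -967) = 1440830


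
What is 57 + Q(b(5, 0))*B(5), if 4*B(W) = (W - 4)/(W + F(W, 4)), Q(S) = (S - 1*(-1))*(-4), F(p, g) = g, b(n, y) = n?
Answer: 169/3 ≈ 56.333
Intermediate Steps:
Q(S) = -4 - 4*S (Q(S) = (S + 1)*(-4) = (1 + S)*(-4) = -4 - 4*S)
B(W) = (-4 + W)/(4*(4 + W)) (B(W) = ((W - 4)/(W + 4))/4 = ((-4 + W)/(4 + W))/4 = (-4 + W)/(4*(4 + W)))
57 + Q(b(5, 0))*B(5) = 57 + (-4 - 4*5)*((-4 + 5)/(4*(4 + 5))) = 57 + (-4 - 20)*((1/4)*1/9) = 57 - 6/9 = 57 - 24*1/36 = 57 - 2/3 = 169/3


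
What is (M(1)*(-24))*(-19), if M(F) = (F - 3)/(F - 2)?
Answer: 912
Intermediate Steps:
M(F) = (-3 + F)/(-2 + F)
(M(1)*(-24))*(-19) = (((-3 + 1)/(-2 + 1))*(-24))*(-19) = ((-2/(-1))*(-24))*(-19) = (-1*(-2)*(-24))*(-19) = (2*(-24))*(-19) = -48*(-19) = 912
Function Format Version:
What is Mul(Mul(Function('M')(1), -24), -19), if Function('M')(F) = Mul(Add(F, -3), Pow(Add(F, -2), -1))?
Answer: 912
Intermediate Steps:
Function('M')(F) = Mul(Pow(Add(-2, F), -1), Add(-3, F)) (Function('M')(F) = Mul(Add(-3, F), Pow(Add(-2, F), -1)) = Mul(Pow(Add(-2, F), -1), Add(-3, F)))
Mul(Mul(Function('M')(1), -24), -19) = Mul(Mul(Mul(Pow(Add(-2, 1), -1), Add(-3, 1)), -24), -19) = Mul(Mul(Mul(Pow(-1, -1), -2), -24), -19) = Mul(Mul(Mul(-1, -2), -24), -19) = Mul(Mul(2, -24), -19) = Mul(-48, -19) = 912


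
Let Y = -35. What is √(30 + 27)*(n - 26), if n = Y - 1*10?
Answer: -71*√57 ≈ -536.04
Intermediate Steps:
n = -45 (n = -35 - 1*10 = -35 - 10 = -45)
√(30 + 27)*(n - 26) = √(30 + 27)*(-45 - 26) = √57*(-71) = -71*√57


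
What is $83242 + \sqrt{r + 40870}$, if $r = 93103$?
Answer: $83242 + \sqrt{133973} \approx 83608.0$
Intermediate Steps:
$83242 + \sqrt{r + 40870} = 83242 + \sqrt{93103 + 40870} = 83242 + \sqrt{133973}$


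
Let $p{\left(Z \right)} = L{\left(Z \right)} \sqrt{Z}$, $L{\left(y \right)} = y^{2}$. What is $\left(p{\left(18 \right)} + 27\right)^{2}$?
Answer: $1890297 + 52488 \sqrt{2} \approx 1.9645 \cdot 10^{6}$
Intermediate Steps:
$p{\left(Z \right)} = Z^{\frac{5}{2}}$ ($p{\left(Z \right)} = Z^{2} \sqrt{Z} = Z^{\frac{5}{2}}$)
$\left(p{\left(18 \right)} + 27\right)^{2} = \left(18^{\frac{5}{2}} + 27\right)^{2} = \left(972 \sqrt{2} + 27\right)^{2} = \left(27 + 972 \sqrt{2}\right)^{2}$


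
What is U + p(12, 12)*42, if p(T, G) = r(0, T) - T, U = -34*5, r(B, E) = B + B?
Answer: -674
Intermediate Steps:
r(B, E) = 2*B
U = -170
p(T, G) = -T (p(T, G) = 2*0 - T = 0 - T = -T)
U + p(12, 12)*42 = -170 - 1*12*42 = -170 - 12*42 = -170 - 504 = -674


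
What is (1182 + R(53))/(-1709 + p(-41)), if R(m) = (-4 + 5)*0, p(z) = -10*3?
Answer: -1182/1739 ≈ -0.67970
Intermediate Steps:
p(z) = -30
R(m) = 0 (R(m) = 1*0 = 0)
(1182 + R(53))/(-1709 + p(-41)) = (1182 + 0)/(-1709 - 30) = 1182/(-1739) = 1182*(-1/1739) = -1182/1739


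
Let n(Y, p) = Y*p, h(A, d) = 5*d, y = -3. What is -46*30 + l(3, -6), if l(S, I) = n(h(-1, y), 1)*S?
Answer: -1425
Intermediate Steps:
l(S, I) = -15*S (l(S, I) = ((5*(-3))*1)*S = (-15*1)*S = -15*S)
-46*30 + l(3, -6) = -46*30 - 15*3 = -1380 - 45 = -1425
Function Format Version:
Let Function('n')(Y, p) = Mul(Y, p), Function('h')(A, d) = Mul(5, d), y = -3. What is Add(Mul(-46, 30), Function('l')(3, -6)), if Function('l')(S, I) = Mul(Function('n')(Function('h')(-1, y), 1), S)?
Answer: -1425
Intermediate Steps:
Function('l')(S, I) = Mul(-15, S) (Function('l')(S, I) = Mul(Mul(Mul(5, -3), 1), S) = Mul(Mul(-15, 1), S) = Mul(-15, S))
Add(Mul(-46, 30), Function('l')(3, -6)) = Add(Mul(-46, 30), Mul(-15, 3)) = Add(-1380, -45) = -1425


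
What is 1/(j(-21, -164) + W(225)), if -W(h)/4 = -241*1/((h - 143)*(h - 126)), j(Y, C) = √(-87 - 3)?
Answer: 978219/741512807 - 49426443*I*√10/1483025614 ≈ 0.0013192 - 0.10539*I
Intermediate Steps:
j(Y, C) = 3*I*√10 (j(Y, C) = √(-90) = 3*I*√10)
W(h) = 964/((-143 + h)*(-126 + h)) (W(h) = -(-964)/((h - 143)*(h - 126)) = -(-964)/((-143 + h)*(-126 + h)) = 964/((-143 + h)*(-126 + h)))
1/(j(-21, -164) + W(225)) = 1/(3*I*√10 + 964/(18018 + 225² - 269*225)) = 1/(3*I*√10 + 964/(18018 + 50625 - 60525)) = 1/(3*I*√10 + 964/8118) = 1/(3*I*√10 + 964*(1/8118)) = 1/(3*I*√10 + 482/4059) = 1/(482/4059 + 3*I*√10)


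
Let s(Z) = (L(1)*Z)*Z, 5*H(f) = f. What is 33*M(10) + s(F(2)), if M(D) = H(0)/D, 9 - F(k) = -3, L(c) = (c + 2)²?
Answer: 1296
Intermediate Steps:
H(f) = f/5
L(c) = (2 + c)²
F(k) = 12 (F(k) = 9 - 1*(-3) = 9 + 3 = 12)
s(Z) = 9*Z² (s(Z) = ((2 + 1)²*Z)*Z = (3²*Z)*Z = (9*Z)*Z = 9*Z²)
M(D) = 0 (M(D) = ((⅕)*0)/D = 0/D = 0)
33*M(10) + s(F(2)) = 33*0 + 9*12² = 0 + 9*144 = 0 + 1296 = 1296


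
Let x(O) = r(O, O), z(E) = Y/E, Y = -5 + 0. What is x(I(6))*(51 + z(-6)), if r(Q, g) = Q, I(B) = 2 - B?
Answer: -622/3 ≈ -207.33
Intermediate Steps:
Y = -5
z(E) = -5/E
x(O) = O
x(I(6))*(51 + z(-6)) = (2 - 1*6)*(51 - 5/(-6)) = (2 - 6)*(51 - 5*(-⅙)) = -4*(51 + ⅚) = -4*311/6 = -622/3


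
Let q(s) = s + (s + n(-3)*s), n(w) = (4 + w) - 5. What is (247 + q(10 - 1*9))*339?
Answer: 83055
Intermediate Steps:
n(w) = -1 + w
q(s) = -2*s (q(s) = s + (s + (-1 - 3)*s) = s + (s - 4*s) = s - 3*s = -2*s)
(247 + q(10 - 1*9))*339 = (247 - 2*(10 - 1*9))*339 = (247 - 2*(10 - 9))*339 = (247 - 2*1)*339 = (247 - 2)*339 = 245*339 = 83055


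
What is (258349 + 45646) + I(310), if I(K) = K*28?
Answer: 312675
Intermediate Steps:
I(K) = 28*K
(258349 + 45646) + I(310) = (258349 + 45646) + 28*310 = 303995 + 8680 = 312675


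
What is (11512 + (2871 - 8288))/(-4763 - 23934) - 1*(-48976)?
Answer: 1405458177/28697 ≈ 48976.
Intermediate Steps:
(11512 + (2871 - 8288))/(-4763 - 23934) - 1*(-48976) = (11512 - 5417)/(-28697) + 48976 = 6095*(-1/28697) + 48976 = -6095/28697 + 48976 = 1405458177/28697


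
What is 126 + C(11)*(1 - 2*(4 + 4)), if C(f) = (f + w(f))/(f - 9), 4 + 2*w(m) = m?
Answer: 69/4 ≈ 17.250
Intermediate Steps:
w(m) = -2 + m/2
C(f) = (-2 + 3*f/2)/(-9 + f) (C(f) = (f + (-2 + f/2))/(f - 9) = (-2 + 3*f/2)/(-9 + f))
126 + C(11)*(1 - 2*(4 + 4)) = 126 + ((-4 + 3*11)/(2*(-9 + 11)))*(1 - 2*(4 + 4)) = 126 + ((½)*(-4 + 33)/2)*(1 - 2*8) = 126 + ((½)*(½)*29)*(1 - 16) = 126 + (29/4)*(-15) = 126 - 435/4 = 69/4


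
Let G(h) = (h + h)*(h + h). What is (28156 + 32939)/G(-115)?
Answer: 12219/10580 ≈ 1.1549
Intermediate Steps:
G(h) = 4*h² (G(h) = (2*h)*(2*h) = 4*h²)
(28156 + 32939)/G(-115) = (28156 + 32939)/((4*(-115)²)) = 61095/((4*13225)) = 61095/52900 = 61095*(1/52900) = 12219/10580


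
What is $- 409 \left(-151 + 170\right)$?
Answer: $-7771$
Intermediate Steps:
$- 409 \left(-151 + 170\right) = \left(-409\right) 19 = -7771$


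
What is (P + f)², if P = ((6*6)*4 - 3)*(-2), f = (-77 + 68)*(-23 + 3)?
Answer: 10404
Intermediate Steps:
f = 180 (f = -9*(-20) = 180)
P = -282 (P = (36*4 - 3)*(-2) = (144 - 3)*(-2) = 141*(-2) = -282)
(P + f)² = (-282 + 180)² = (-102)² = 10404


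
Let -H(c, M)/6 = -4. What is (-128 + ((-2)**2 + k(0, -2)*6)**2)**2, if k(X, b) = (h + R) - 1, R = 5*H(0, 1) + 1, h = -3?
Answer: 248310862864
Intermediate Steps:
H(c, M) = 24 (H(c, M) = -6*(-4) = 24)
R = 121 (R = 5*24 + 1 = 120 + 1 = 121)
k(X, b) = 117 (k(X, b) = (-3 + 121) - 1 = 118 - 1 = 117)
(-128 + ((-2)**2 + k(0, -2)*6)**2)**2 = (-128 + ((-2)**2 + 117*6)**2)**2 = (-128 + (4 + 702)**2)**2 = (-128 + 706**2)**2 = (-128 + 498436)**2 = 498308**2 = 248310862864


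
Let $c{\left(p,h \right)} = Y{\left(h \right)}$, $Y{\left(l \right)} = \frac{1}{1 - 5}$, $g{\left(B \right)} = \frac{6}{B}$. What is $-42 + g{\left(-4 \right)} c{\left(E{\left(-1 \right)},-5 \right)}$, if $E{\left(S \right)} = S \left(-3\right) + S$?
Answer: $- \frac{333}{8} \approx -41.625$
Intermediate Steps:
$E{\left(S \right)} = - 2 S$ ($E{\left(S \right)} = - 3 S + S = - 2 S$)
$Y{\left(l \right)} = - \frac{1}{4}$ ($Y{\left(l \right)} = \frac{1}{-4} = - \frac{1}{4}$)
$c{\left(p,h \right)} = - \frac{1}{4}$
$-42 + g{\left(-4 \right)} c{\left(E{\left(-1 \right)},-5 \right)} = -42 + \frac{6}{-4} \left(- \frac{1}{4}\right) = -42 + 6 \left(- \frac{1}{4}\right) \left(- \frac{1}{4}\right) = -42 - - \frac{3}{8} = -42 + \frac{3}{8} = - \frac{333}{8}$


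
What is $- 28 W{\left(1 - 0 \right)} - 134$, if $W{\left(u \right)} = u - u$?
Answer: $-134$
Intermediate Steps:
$W{\left(u \right)} = 0$
$- 28 W{\left(1 - 0 \right)} - 134 = \left(-28\right) 0 - 134 = 0 - 134 = -134$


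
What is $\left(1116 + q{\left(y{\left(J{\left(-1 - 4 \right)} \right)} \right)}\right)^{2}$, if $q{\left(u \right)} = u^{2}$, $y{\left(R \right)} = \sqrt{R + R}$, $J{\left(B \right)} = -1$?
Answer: $1240996$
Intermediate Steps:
$y{\left(R \right)} = \sqrt{2} \sqrt{R}$ ($y{\left(R \right)} = \sqrt{2 R} = \sqrt{2} \sqrt{R}$)
$\left(1116 + q{\left(y{\left(J{\left(-1 - 4 \right)} \right)} \right)}\right)^{2} = \left(1116 + \left(\sqrt{2} \sqrt{-1}\right)^{2}\right)^{2} = \left(1116 + \left(\sqrt{2} i\right)^{2}\right)^{2} = \left(1116 + \left(i \sqrt{2}\right)^{2}\right)^{2} = \left(1116 - 2\right)^{2} = 1114^{2} = 1240996$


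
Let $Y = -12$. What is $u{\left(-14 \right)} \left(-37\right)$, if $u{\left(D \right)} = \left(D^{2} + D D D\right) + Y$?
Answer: $94720$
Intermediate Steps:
$u{\left(D \right)} = -12 + D^{2} + D^{3}$ ($u{\left(D \right)} = \left(D^{2} + D D D\right) - 12 = \left(D^{2} + D^{2} D\right) - 12 = \left(D^{2} + D^{3}\right) - 12 = -12 + D^{2} + D^{3}$)
$u{\left(-14 \right)} \left(-37\right) = \left(-12 + \left(-14\right)^{2} + \left(-14\right)^{3}\right) \left(-37\right) = \left(-12 + 196 - 2744\right) \left(-37\right) = \left(-2560\right) \left(-37\right) = 94720$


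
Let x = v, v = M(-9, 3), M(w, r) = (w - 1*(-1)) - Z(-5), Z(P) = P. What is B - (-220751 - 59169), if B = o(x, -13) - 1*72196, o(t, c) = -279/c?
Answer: 2700691/13 ≈ 2.0775e+5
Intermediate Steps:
M(w, r) = 6 + w (M(w, r) = (w - 1*(-1)) - 1*(-5) = (w + 1) + 5 = (1 + w) + 5 = 6 + w)
v = -3 (v = 6 - 9 = -3)
x = -3
B = -938269/13 (B = -279/(-13) - 1*72196 = -279*(-1/13) - 72196 = 279/13 - 72196 = -938269/13 ≈ -72175.)
B - (-220751 - 59169) = -938269/13 - (-220751 - 59169) = -938269/13 - 1*(-279920) = -938269/13 + 279920 = 2700691/13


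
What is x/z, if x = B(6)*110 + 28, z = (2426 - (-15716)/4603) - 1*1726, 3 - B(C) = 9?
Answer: -363637/404727 ≈ -0.89847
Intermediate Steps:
B(C) = -6 (B(C) = 3 - 1*9 = 3 - 9 = -6)
z = 3237816/4603 (z = (2426 - (-15716)/4603) - 1726 = (2426 - 1*(-15716/4603)) - 1726 = (2426 + 15716/4603) - 1726 = 11182594/4603 - 1726 = 3237816/4603 ≈ 703.41)
x = -632 (x = -6*110 + 28 = -660 + 28 = -632)
x/z = -632/3237816/4603 = -632*4603/3237816 = -363637/404727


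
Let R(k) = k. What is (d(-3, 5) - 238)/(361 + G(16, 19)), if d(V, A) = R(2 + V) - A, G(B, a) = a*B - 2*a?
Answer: -244/627 ≈ -0.38915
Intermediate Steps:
G(B, a) = -2*a + B*a (G(B, a) = B*a - 2*a = -2*a + B*a)
d(V, A) = 2 + V - A (d(V, A) = (2 + V) - A = 2 + V - A)
(d(-3, 5) - 238)/(361 + G(16, 19)) = ((2 - 3 - 1*5) - 238)/(361 + 19*(-2 + 16)) = ((2 - 3 - 5) - 238)/(361 + 19*14) = (-6 - 238)/(361 + 266) = -244/627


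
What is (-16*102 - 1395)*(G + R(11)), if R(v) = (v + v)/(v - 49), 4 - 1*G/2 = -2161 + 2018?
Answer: -16875525/19 ≈ -8.8819e+5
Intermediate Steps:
G = 294 (G = 8 - 2*(-2161 + 2018) = 8 - 2*(-143) = 8 + 286 = 294)
R(v) = 2*v/(-49 + v) (R(v) = (2*v)/(-49 + v) = 2*v/(-49 + v))
(-16*102 - 1395)*(G + R(11)) = (-16*102 - 1395)*(294 + 2*11/(-49 + 11)) = (-1632 - 1395)*(294 + 2*11/(-38)) = -3027*(294 + 2*11*(-1/38)) = -3027*(294 - 11/19) = -3027*5575/19 = -16875525/19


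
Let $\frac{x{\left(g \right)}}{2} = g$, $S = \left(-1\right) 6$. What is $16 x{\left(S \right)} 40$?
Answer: $-7680$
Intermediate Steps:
$S = -6$
$x{\left(g \right)} = 2 g$
$16 x{\left(S \right)} 40 = 16 \cdot 2 \left(-6\right) 40 = 16 \left(-12\right) 40 = \left(-192\right) 40 = -7680$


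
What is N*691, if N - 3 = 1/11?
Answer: 23494/11 ≈ 2135.8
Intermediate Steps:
N = 34/11 (N = 3 + 1/11 = 34/11 ≈ 3.0909)
N*691 = (34/11)*691 = 23494/11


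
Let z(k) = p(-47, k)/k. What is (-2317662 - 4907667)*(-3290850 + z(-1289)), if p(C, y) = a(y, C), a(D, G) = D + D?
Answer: 23777459488992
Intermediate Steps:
a(D, G) = 2*D
p(C, y) = 2*y
z(k) = 2 (z(k) = (2*k)/k = 2)
(-2317662 - 4907667)*(-3290850 + z(-1289)) = (-2317662 - 4907667)*(-3290850 + 2) = -7225329*(-3290848) = 23777459488992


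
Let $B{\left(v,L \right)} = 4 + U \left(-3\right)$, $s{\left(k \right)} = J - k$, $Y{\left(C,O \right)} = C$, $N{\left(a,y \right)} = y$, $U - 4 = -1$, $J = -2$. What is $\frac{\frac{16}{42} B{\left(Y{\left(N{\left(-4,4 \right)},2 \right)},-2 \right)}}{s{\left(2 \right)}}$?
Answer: $\frac{10}{21} \approx 0.47619$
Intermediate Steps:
$U = 3$ ($U = 4 - 1 = 3$)
$s{\left(k \right)} = -2 - k$
$B{\left(v,L \right)} = -5$ ($B{\left(v,L \right)} = 4 + 3 \left(-3\right) = 4 - 9 = -5$)
$\frac{\frac{16}{42} B{\left(Y{\left(N{\left(-4,4 \right)},2 \right)},-2 \right)}}{s{\left(2 \right)}} = \frac{\frac{16}{42} \left(-5\right)}{-2 - 2} = \frac{16 \cdot \frac{1}{42} \left(-5\right)}{-2 - 2} = \frac{\frac{8}{21} \left(-5\right)}{-4} = \left(- \frac{40}{21}\right) \left(- \frac{1}{4}\right) = \frac{10}{21}$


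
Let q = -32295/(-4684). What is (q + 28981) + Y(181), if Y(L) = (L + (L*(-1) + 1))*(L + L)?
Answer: 137474907/4684 ≈ 29350.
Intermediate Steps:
q = 32295/4684 (q = -32295*(-1/4684) = 32295/4684 ≈ 6.8947)
Y(L) = 2*L (Y(L) = (L + (-L + 1))*(2*L) = (L + (1 - L))*(2*L) = 1*(2*L) = 2*L)
(q + 28981) + Y(181) = (32295/4684 + 28981) + 2*181 = 135779299/4684 + 362 = 137474907/4684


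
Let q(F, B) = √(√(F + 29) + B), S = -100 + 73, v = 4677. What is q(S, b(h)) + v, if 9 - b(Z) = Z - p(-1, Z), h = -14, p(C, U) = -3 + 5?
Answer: 4677 + √(25 + √2) ≈ 4682.1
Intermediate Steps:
p(C, U) = 2
b(Z) = 11 - Z (b(Z) = 9 - (Z - 1*2) = 9 - (Z - 2) = 9 - (-2 + Z) = 9 + (2 - Z) = 11 - Z)
S = -27
q(F, B) = √(B + √(29 + F)) (q(F, B) = √(√(29 + F) + B) = √(B + √(29 + F)))
q(S, b(h)) + v = √((11 - 1*(-14)) + √(29 - 27)) + 4677 = √((11 + 14) + √2) + 4677 = √(25 + √2) + 4677 = 4677 + √(25 + √2)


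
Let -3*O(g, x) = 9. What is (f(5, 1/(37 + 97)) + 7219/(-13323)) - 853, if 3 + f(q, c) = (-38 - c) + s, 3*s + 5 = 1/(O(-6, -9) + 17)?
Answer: -5599845091/6248487 ≈ -896.19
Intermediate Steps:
O(g, x) = -3 (O(g, x) = -1/3*9 = -3)
s = -23/14 (s = -5/3 + 1/(3*(-3 + 17)) = -5/3 + (1/3)/14 = -5/3 + (1/3)*(1/14) = -5/3 + 1/42 = -23/14 ≈ -1.6429)
f(q, c) = -597/14 - c (f(q, c) = -3 + ((-38 - c) - 23/14) = -3 + (-555/14 - c) = -597/14 - c)
(f(5, 1/(37 + 97)) + 7219/(-13323)) - 853 = ((-597/14 - 1/(37 + 97)) + 7219/(-13323)) - 853 = ((-597/14 - 1/134) + 7219*(-1/13323)) - 853 = ((-597/14 - 1*1/134) - 7219/13323) - 853 = ((-597/14 - 1/134) - 7219/13323) - 853 = (-20003/469 - 7219/13323) - 853 = -269885680/6248487 - 853 = -5599845091/6248487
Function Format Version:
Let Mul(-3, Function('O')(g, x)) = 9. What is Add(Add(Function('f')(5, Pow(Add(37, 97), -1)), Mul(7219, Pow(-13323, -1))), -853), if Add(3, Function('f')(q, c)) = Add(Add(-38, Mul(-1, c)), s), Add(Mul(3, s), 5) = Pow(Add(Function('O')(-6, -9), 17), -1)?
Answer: Rational(-5599845091, 6248487) ≈ -896.19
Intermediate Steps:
Function('O')(g, x) = -3 (Function('O')(g, x) = Mul(Rational(-1, 3), 9) = -3)
s = Rational(-23, 14) (s = Add(Rational(-5, 3), Mul(Rational(1, 3), Pow(Add(-3, 17), -1))) = Add(Rational(-5, 3), Mul(Rational(1, 3), Pow(14, -1))) = Add(Rational(-5, 3), Mul(Rational(1, 3), Rational(1, 14))) = Add(Rational(-5, 3), Rational(1, 42)) = Rational(-23, 14) ≈ -1.6429)
Function('f')(q, c) = Add(Rational(-597, 14), Mul(-1, c)) (Function('f')(q, c) = Add(-3, Add(Add(-38, Mul(-1, c)), Rational(-23, 14))) = Add(-3, Add(Rational(-555, 14), Mul(-1, c))) = Add(Rational(-597, 14), Mul(-1, c)))
Add(Add(Function('f')(5, Pow(Add(37, 97), -1)), Mul(7219, Pow(-13323, -1))), -853) = Add(Add(Add(Rational(-597, 14), Mul(-1, Pow(Add(37, 97), -1))), Mul(7219, Pow(-13323, -1))), -853) = Add(Add(Add(Rational(-597, 14), Mul(-1, Pow(134, -1))), Mul(7219, Rational(-1, 13323))), -853) = Add(Add(Add(Rational(-597, 14), Mul(-1, Rational(1, 134))), Rational(-7219, 13323)), -853) = Add(Add(Add(Rational(-597, 14), Rational(-1, 134)), Rational(-7219, 13323)), -853) = Add(Add(Rational(-20003, 469), Rational(-7219, 13323)), -853) = Add(Rational(-269885680, 6248487), -853) = Rational(-5599845091, 6248487)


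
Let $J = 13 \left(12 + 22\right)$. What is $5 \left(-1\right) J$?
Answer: $-2210$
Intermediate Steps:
$J = 442$ ($J = 13 \cdot 34 = 442$)
$5 \left(-1\right) J = 5 \left(-1\right) 442 = \left(-5\right) 442 = -2210$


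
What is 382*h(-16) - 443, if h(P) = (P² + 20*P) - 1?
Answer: -25273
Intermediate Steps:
h(P) = -1 + P² + 20*P
382*h(-16) - 443 = 382*(-1 + (-16)² + 20*(-16)) - 443 = 382*(-1 + 256 - 320) - 443 = 382*(-65) - 443 = -24830 - 443 = -25273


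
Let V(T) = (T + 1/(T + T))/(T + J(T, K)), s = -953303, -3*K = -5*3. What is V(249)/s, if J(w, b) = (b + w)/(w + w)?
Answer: -11273/10768510688 ≈ -1.0468e-6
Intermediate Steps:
K = 5 (K = -(-5)*3/3 = -1/3*(-15) = 5)
J(w, b) = (b + w)/(2*w) (J(w, b) = (b + w)/((2*w)) = (b + w)*(1/(2*w)) = (b + w)/(2*w))
V(T) = (T + 1/(2*T))/(T + (5 + T)/(2*T)) (V(T) = (T + 1/(T + T))/(T + (5 + T)/(2*T)) = (T + 1/(2*T))/(T + (5 + T)/(2*T)))
V(249)/s = ((1 + 2*249**2)/(5 + 249 + 2*249**2))/(-953303) = ((1 + 2*62001)/(5 + 249 + 2*62001))*(-1/953303) = ((1 + 124002)/(5 + 249 + 124002))*(-1/953303) = (124003/124256)*(-1/953303) = ((1/124256)*124003)*(-1/953303) = (11273/11296)*(-1/953303) = -11273/10768510688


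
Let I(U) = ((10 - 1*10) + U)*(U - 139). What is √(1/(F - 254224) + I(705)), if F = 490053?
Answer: √183406446602579/21439 ≈ 631.69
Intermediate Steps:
I(U) = U*(-139 + U) (I(U) = ((10 - 10) + U)*(-139 + U) = (0 + U)*(-139 + U) = U*(-139 + U))
√(1/(F - 254224) + I(705)) = √(1/(490053 - 254224) + 705*(-139 + 705)) = √(1/235829 + 705*566) = √(1/235829 + 399030) = √(94102845871/235829) = √183406446602579/21439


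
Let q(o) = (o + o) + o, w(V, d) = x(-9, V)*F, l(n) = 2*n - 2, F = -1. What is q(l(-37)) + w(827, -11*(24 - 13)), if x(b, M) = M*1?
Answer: -1055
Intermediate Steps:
l(n) = -2 + 2*n
x(b, M) = M
w(V, d) = -V (w(V, d) = V*(-1) = -V)
q(o) = 3*o (q(o) = 2*o + o = 3*o)
q(l(-37)) + w(827, -11*(24 - 13)) = 3*(-2 + 2*(-37)) - 1*827 = 3*(-2 - 74) - 827 = 3*(-76) - 827 = -228 - 827 = -1055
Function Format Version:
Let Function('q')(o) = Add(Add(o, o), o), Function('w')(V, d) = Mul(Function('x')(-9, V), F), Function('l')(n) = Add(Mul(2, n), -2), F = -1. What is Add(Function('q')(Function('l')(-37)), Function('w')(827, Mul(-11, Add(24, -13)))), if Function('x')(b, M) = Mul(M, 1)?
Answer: -1055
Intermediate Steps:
Function('l')(n) = Add(-2, Mul(2, n))
Function('x')(b, M) = M
Function('w')(V, d) = Mul(-1, V) (Function('w')(V, d) = Mul(V, -1) = Mul(-1, V))
Function('q')(o) = Mul(3, o) (Function('q')(o) = Add(Mul(2, o), o) = Mul(3, o))
Add(Function('q')(Function('l')(-37)), Function('w')(827, Mul(-11, Add(24, -13)))) = Add(Mul(3, Add(-2, Mul(2, -37))), Mul(-1, 827)) = Add(Mul(3, Add(-2, -74)), -827) = Add(Mul(3, -76), -827) = Add(-228, -827) = -1055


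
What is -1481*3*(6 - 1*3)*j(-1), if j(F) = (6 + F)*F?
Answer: 66645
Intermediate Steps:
j(F) = F*(6 + F)
-1481*3*(6 - 1*3)*j(-1) = -1481*3*(6 - 1*3)*(-(6 - 1)) = -1481*3*(6 - 3)*(-1*5) = -1481*3*3*(-5) = -13329*(-5) = -1481*(-45) = 66645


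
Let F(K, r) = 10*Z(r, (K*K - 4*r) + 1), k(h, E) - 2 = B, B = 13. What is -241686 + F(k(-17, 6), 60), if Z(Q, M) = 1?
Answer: -241676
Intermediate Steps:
k(h, E) = 15 (k(h, E) = 2 + 13 = 15)
F(K, r) = 10 (F(K, r) = 10*1 = 10)
-241686 + F(k(-17, 6), 60) = -241686 + 10 = -241676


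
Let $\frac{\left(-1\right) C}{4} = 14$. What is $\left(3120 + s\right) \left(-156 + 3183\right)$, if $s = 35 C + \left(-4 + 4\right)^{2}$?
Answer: $3511320$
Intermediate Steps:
$C = -56$ ($C = \left(-4\right) 14 = -56$)
$s = -1960$ ($s = 35 \left(-56\right) + \left(-4 + 4\right)^{2} = -1960 + 0^{2} = -1960 + 0 = -1960$)
$\left(3120 + s\right) \left(-156 + 3183\right) = \left(3120 - 1960\right) \left(-156 + 3183\right) = 1160 \cdot 3027 = 3511320$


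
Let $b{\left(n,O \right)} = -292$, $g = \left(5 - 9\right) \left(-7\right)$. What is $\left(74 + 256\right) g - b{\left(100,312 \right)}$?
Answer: $9532$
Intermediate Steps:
$g = 28$ ($g = \left(-4\right) \left(-7\right) = 28$)
$\left(74 + 256\right) g - b{\left(100,312 \right)} = \left(74 + 256\right) 28 - -292 = 330 \cdot 28 + 292 = 9240 + 292 = 9532$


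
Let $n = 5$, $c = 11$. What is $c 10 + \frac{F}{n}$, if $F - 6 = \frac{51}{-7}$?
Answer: $\frac{3841}{35} \approx 109.74$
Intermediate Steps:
$F = - \frac{9}{7}$ ($F = 6 + \frac{51}{-7} = 6 + 51 \left(- \frac{1}{7}\right) = 6 - \frac{51}{7} = - \frac{9}{7} \approx -1.2857$)
$c 10 + \frac{F}{n} = 11 \cdot 10 - \frac{9}{7 \cdot 5} = 110 - \frac{9}{35} = \frac{3841}{35}$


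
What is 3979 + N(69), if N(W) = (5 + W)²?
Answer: 9455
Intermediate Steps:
3979 + N(69) = 3979 + (5 + 69)² = 3979 + 74² = 3979 + 5476 = 9455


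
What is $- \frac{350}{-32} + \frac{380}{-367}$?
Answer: $\frac{58145}{5872} \approx 9.9021$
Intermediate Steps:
$- \frac{350}{-32} + \frac{380}{-367} = \left(-350\right) \left(- \frac{1}{32}\right) + 380 \left(- \frac{1}{367}\right) = \frac{175}{16} - \frac{380}{367} = \frac{58145}{5872}$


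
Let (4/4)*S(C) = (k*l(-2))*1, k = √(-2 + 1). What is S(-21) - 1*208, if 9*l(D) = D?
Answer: -208 - 2*I/9 ≈ -208.0 - 0.22222*I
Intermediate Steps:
k = I (k = √(-1) = I ≈ 1.0*I)
l(D) = D/9
S(C) = -2*I/9 (S(C) = (I*((⅑)*(-2)))*1 = (I*(-2/9))*1 = -2*I/9*1 = -2*I/9)
S(-21) - 1*208 = -2*I/9 - 1*208 = -2*I/9 - 208 = -208 - 2*I/9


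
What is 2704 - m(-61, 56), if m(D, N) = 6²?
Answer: 2668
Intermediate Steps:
m(D, N) = 36
2704 - m(-61, 56) = 2704 - 1*36 = 2704 - 36 = 2668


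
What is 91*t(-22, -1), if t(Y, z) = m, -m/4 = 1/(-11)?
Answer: 364/11 ≈ 33.091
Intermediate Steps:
m = 4/11 (m = -4/(-11) = -4*(-1/11) = 4/11 ≈ 0.36364)
t(Y, z) = 4/11
91*t(-22, -1) = 91*(4/11) = 364/11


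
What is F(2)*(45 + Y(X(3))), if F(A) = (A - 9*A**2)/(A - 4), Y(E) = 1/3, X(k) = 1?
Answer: 2312/3 ≈ 770.67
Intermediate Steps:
Y(E) = 1/3
F(A) = (A - 9*A**2)/(-4 + A)
F(2)*(45 + Y(X(3))) = (2*(1 - 9*2)/(-4 + 2))*(45 + 1/3) = (2*(1 - 18)/(-2))*(136/3) = (2*(-1/2)*(-17))*(136/3) = 17*(136/3) = 2312/3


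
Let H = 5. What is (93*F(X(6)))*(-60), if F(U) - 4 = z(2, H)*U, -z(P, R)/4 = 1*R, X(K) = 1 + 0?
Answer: 89280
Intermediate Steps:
X(K) = 1
z(P, R) = -4*R
F(U) = 4 - 20*U (F(U) = 4 + (-4*5)*U = 4 - 20*U)
(93*F(X(6)))*(-60) = (93*(4 - 20*1))*(-60) = (93*(4 - 20))*(-60) = (93*(-16))*(-60) = -1488*(-60) = 89280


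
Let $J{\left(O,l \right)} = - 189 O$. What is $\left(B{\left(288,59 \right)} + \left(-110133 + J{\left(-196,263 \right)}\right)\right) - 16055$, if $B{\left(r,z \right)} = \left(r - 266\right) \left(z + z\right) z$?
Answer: $64020$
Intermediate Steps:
$B{\left(r,z \right)} = 2 z^{2} \left(-266 + r\right)$ ($B{\left(r,z \right)} = \left(-266 + r\right) 2 z z = 2 z \left(-266 + r\right) z = 2 z^{2} \left(-266 + r\right)$)
$\left(B{\left(288,59 \right)} + \left(-110133 + J{\left(-196,263 \right)}\right)\right) - 16055 = \left(2 \cdot 59^{2} \left(-266 + 288\right) - 73089\right) - 16055 = \left(2 \cdot 3481 \cdot 22 + \left(-110133 + 37044\right)\right) - 16055 = \left(153164 - 73089\right) - 16055 = 80075 - 16055 = 64020$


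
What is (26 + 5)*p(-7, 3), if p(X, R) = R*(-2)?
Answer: -186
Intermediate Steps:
p(X, R) = -2*R
(26 + 5)*p(-7, 3) = (26 + 5)*(-2*3) = 31*(-6) = -186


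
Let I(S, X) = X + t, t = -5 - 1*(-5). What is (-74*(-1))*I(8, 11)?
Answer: 814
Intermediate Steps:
t = 0 (t = -5 + 5 = 0)
I(S, X) = X (I(S, X) = X + 0 = X)
(-74*(-1))*I(8, 11) = -74*(-1)*11 = 74*11 = 814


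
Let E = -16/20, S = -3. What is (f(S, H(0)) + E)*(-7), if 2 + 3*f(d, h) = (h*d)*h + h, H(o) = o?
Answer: 154/15 ≈ 10.267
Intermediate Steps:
f(d, h) = -⅔ + h/3 + d*h²/3 (f(d, h) = -⅔ + ((h*d)*h + h)/3 = -⅔ + ((d*h)*h + h)/3 = -⅔ + (d*h² + h)/3 = -⅔ + (h + d*h²)/3 = -⅔ + (h/3 + d*h²/3) = -⅔ + h/3 + d*h²/3)
E = -⅘ (E = -16*1/20 = -⅘ ≈ -0.80000)
(f(S, H(0)) + E)*(-7) = ((-⅔ + (⅓)*0 + (⅓)*(-3)*0²) - ⅘)*(-7) = ((-⅔ + 0 + (⅓)*(-3)*0) - ⅘)*(-7) = ((-⅔ + 0 + 0) - ⅘)*(-7) = (-⅔ - ⅘)*(-7) = -22/15*(-7) = 154/15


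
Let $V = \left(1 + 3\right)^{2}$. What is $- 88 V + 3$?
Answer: $-1405$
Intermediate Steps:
$V = 16$ ($V = 4^{2} = 16$)
$- 88 V + 3 = \left(-88\right) 16 + 3 = -1408 + 3 = -1405$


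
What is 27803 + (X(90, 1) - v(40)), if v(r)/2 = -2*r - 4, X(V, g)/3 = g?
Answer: 27974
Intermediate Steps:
X(V, g) = 3*g
v(r) = -8 - 4*r (v(r) = 2*(-2*r - 4) = 2*(-4 - 2*r) = -8 - 4*r)
27803 + (X(90, 1) - v(40)) = 27803 + (3*1 - (-8 - 4*40)) = 27803 + (3 - (-8 - 160)) = 27803 + (3 - 1*(-168)) = 27803 + (3 + 168) = 27803 + 171 = 27974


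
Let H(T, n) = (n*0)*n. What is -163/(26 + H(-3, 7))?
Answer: -163/26 ≈ -6.2692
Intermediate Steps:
H(T, n) = 0 (H(T, n) = 0*n = 0)
-163/(26 + H(-3, 7)) = -163/(26 + 0) = -163/26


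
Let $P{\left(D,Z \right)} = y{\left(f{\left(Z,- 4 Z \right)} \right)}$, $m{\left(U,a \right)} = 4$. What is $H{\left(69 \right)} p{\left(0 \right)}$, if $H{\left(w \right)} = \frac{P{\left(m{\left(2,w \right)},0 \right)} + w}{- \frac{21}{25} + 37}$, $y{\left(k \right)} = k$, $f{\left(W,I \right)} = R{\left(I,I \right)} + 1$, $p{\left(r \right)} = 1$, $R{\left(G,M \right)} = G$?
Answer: $\frac{875}{452} \approx 1.9358$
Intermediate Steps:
$f{\left(W,I \right)} = 1 + I$ ($f{\left(W,I \right)} = I + 1 = 1 + I$)
$P{\left(D,Z \right)} = 1 - 4 Z$
$H{\left(w \right)} = \frac{25}{904} + \frac{25 w}{904}$ ($H{\left(w \right)} = \frac{\left(1 - 0\right) + w}{- \frac{21}{25} + 37} = \frac{\left(1 + 0\right) + w}{\left(-21\right) \frac{1}{25} + 37} = \frac{1 + w}{- \frac{21}{25} + 37} = \frac{1 + w}{\frac{904}{25}} = \left(1 + w\right) \frac{25}{904} = \frac{25}{904} + \frac{25 w}{904}$)
$H{\left(69 \right)} p{\left(0 \right)} = \left(\frac{25}{904} + \frac{25}{904} \cdot 69\right) 1 = \left(\frac{25}{904} + \frac{1725}{904}\right) 1 = \frac{875}{452} \cdot 1 = \frac{875}{452}$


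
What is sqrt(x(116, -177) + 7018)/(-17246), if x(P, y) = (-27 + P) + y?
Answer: -3*sqrt(770)/17246 ≈ -0.0048270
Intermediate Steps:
x(P, y) = -27 + P + y
sqrt(x(116, -177) + 7018)/(-17246) = sqrt((-27 + 116 - 177) + 7018)/(-17246) = sqrt(-88 + 7018)*(-1/17246) = sqrt(6930)*(-1/17246) = (3*sqrt(770))*(-1/17246) = -3*sqrt(770)/17246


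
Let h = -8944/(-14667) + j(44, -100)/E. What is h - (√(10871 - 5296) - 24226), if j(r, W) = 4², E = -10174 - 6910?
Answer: 1517621572238/62642757 - 5*√223 ≈ 24152.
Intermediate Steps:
E = -17084
j(r, W) = 16
h = 38141156/62642757 (h = -8944/(-14667) + 16/(-17084) = -8944*(-1/14667) + 16*(-1/17084) = 8944/14667 - 4/4271 = 38141156/62642757 ≈ 0.60887)
h - (√(10871 - 5296) - 24226) = 38141156/62642757 - (√(10871 - 5296) - 24226) = 38141156/62642757 - (√5575 - 24226) = 38141156/62642757 - (5*√223 - 24226) = 38141156/62642757 - (-24226 + 5*√223) = 38141156/62642757 + (24226 - 5*√223) = 1517621572238/62642757 - 5*√223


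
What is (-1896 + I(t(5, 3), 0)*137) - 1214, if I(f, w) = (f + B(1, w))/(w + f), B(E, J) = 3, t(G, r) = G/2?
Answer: -14043/5 ≈ -2808.6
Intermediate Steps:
t(G, r) = G/2 (t(G, r) = G*(½) = G/2)
I(f, w) = (3 + f)/(f + w) (I(f, w) = (f + 3)/(w + f) = (3 + f)/(f + w))
(-1896 + I(t(5, 3), 0)*137) - 1214 = (-1896 + ((3 + (½)*5)/((½)*5 + 0))*137) - 1214 = (-1896 + ((3 + 5/2)/(5/2 + 0))*137) - 1214 = (-1896 + ((11/2)/(5/2))*137) - 1214 = (-1896 + ((⅖)*(11/2))*137) - 1214 = (-1896 + (11/5)*137) - 1214 = (-1896 + 1507/5) - 1214 = -7973/5 - 1214 = -14043/5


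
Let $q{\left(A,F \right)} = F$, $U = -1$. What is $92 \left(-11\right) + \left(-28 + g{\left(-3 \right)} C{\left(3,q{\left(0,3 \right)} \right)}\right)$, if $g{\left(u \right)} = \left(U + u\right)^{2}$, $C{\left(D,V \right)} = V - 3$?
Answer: $-1040$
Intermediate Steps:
$C{\left(D,V \right)} = -3 + V$ ($C{\left(D,V \right)} = V - 3 = -3 + V$)
$g{\left(u \right)} = \left(-1 + u\right)^{2}$
$92 \left(-11\right) + \left(-28 + g{\left(-3 \right)} C{\left(3,q{\left(0,3 \right)} \right)}\right) = 92 \left(-11\right) - \left(28 - \left(-1 - 3\right)^{2} \left(-3 + 3\right)\right) = -1012 - \left(28 - \left(-4\right)^{2} \cdot 0\right) = -1012 + \left(-28 + 16 \cdot 0\right) = -1012 + \left(-28 + 0\right) = -1012 - 28 = -1040$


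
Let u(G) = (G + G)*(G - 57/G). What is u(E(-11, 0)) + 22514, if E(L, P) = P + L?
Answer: 22642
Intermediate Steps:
E(L, P) = L + P
u(G) = 2*G*(G - 57/G) (u(G) = (2*G)*(G - 57/G) = 2*G*(G - 57/G))
u(E(-11, 0)) + 22514 = (-114 + 2*(-11 + 0)²) + 22514 = (-114 + 2*(-11)²) + 22514 = (-114 + 2*121) + 22514 = (-114 + 242) + 22514 = 128 + 22514 = 22642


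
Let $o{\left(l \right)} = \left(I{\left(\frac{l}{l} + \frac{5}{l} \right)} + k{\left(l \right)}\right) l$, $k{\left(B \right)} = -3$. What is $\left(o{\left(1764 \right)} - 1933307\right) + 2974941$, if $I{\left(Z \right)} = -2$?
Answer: $1032814$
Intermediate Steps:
$o{\left(l \right)} = - 5 l$ ($o{\left(l \right)} = \left(-2 - 3\right) l = - 5 l$)
$\left(o{\left(1764 \right)} - 1933307\right) + 2974941 = \left(\left(-5\right) 1764 - 1933307\right) + 2974941 = \left(-8820 - 1933307\right) + 2974941 = -1942127 + 2974941 = 1032814$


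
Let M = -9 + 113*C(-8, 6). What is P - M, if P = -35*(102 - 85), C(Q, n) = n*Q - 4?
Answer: 5290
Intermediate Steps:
C(Q, n) = -4 + Q*n (C(Q, n) = Q*n - 4 = -4 + Q*n)
P = -595 (P = -35*17 = -595)
M = -5885 (M = -9 + 113*(-4 - 8*6) = -9 + 113*(-4 - 48) = -9 + 113*(-52) = -9 - 5876 = -5885)
P - M = -595 - 1*(-5885) = -595 + 5885 = 5290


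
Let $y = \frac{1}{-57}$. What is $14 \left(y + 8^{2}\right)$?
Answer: $\frac{51058}{57} \approx 895.75$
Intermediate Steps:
$y = - \frac{1}{57} \approx -0.017544$
$14 \left(y + 8^{2}\right) = 14 \left(- \frac{1}{57} + 8^{2}\right) = 14 \left(- \frac{1}{57} + 64\right) = 14 \cdot \frac{3647}{57} = \frac{51058}{57}$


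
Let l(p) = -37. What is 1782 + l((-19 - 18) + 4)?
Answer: 1745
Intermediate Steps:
1782 + l((-19 - 18) + 4) = 1782 - 37 = 1745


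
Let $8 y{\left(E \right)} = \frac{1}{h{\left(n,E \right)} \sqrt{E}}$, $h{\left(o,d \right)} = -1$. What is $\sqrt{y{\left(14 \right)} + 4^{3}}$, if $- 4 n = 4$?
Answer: $\frac{\sqrt{50176 - 7 \sqrt{14}}}{28} \approx 7.9979$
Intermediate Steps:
$n = -1$ ($n = \left(- \frac{1}{4}\right) 4 = -1$)
$y{\left(E \right)} = - \frac{1}{8 \sqrt{E}}$ ($y{\left(E \right)} = \frac{1}{8 \left(- \sqrt{E}\right)} = \frac{\left(-1\right) \frac{1}{\sqrt{E}}}{8} = - \frac{1}{8 \sqrt{E}}$)
$\sqrt{y{\left(14 \right)} + 4^{3}} = \sqrt{- \frac{1}{8 \sqrt{14}} + 4^{3}} = \sqrt{- \frac{\frac{1}{14} \sqrt{14}}{8} + 64} = \sqrt{- \frac{\sqrt{14}}{112} + 64} = \sqrt{64 - \frac{\sqrt{14}}{112}}$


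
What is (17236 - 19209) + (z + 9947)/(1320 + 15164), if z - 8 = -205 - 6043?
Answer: -32519225/16484 ≈ -1972.8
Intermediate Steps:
z = -6240 (z = 8 + (-205 - 6043) = 8 - 6248 = -6240)
(17236 - 19209) + (z + 9947)/(1320 + 15164) = (17236 - 19209) + (-6240 + 9947)/(1320 + 15164) = -1973 + 3707/16484 = -32519225/16484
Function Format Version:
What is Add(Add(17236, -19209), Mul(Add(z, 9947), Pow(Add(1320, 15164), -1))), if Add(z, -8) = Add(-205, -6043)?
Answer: Rational(-32519225, 16484) ≈ -1972.8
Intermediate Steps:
z = -6240 (z = Add(8, Add(-205, -6043)) = Add(8, -6248) = -6240)
Add(Add(17236, -19209), Mul(Add(z, 9947), Pow(Add(1320, 15164), -1))) = Add(Add(17236, -19209), Mul(Add(-6240, 9947), Pow(Add(1320, 15164), -1))) = Add(-1973, Mul(3707, Pow(16484, -1))) = Add(-1973, Mul(3707, Rational(1, 16484))) = Add(-1973, Rational(3707, 16484)) = Rational(-32519225, 16484)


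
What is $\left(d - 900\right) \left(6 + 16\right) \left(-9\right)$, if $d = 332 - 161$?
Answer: $144342$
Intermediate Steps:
$d = 171$ ($d = 332 - 161 = 171$)
$\left(d - 900\right) \left(6 + 16\right) \left(-9\right) = \left(171 - 900\right) \left(6 + 16\right) \left(-9\right) = - 729 \cdot 22 \left(-9\right) = \left(-729\right) \left(-198\right) = 144342$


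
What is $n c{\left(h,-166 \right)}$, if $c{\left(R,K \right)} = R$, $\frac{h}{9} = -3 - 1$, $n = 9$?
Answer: $-324$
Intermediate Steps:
$h = -36$ ($h = 9 \left(-3 - 1\right) = 9 \left(-4\right) = -36$)
$n c{\left(h,-166 \right)} = 9 \left(-36\right) = -324$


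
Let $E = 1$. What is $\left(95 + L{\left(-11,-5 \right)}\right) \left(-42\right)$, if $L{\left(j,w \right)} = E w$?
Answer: $-3780$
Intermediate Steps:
$L{\left(j,w \right)} = w$ ($L{\left(j,w \right)} = 1 w = w$)
$\left(95 + L{\left(-11,-5 \right)}\right) \left(-42\right) = \left(95 - 5\right) \left(-42\right) = 90 \left(-42\right) = -3780$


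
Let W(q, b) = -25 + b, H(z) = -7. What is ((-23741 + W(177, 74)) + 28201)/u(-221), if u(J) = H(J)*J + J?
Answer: 1503/442 ≈ 3.4005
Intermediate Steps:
u(J) = -6*J (u(J) = -7*J + J = -6*J)
((-23741 + W(177, 74)) + 28201)/u(-221) = ((-23741 + (-25 + 74)) + 28201)/((-6*(-221))) = ((-23741 + 49) + 28201)/1326 = (-23692 + 28201)*(1/1326) = 4509*(1/1326) = 1503/442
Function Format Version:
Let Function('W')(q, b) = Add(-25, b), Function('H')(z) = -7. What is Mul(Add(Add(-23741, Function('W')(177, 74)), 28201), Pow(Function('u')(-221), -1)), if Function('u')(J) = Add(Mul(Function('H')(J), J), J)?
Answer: Rational(1503, 442) ≈ 3.4005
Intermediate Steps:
Function('u')(J) = Mul(-6, J) (Function('u')(J) = Add(Mul(-7, J), J) = Mul(-6, J))
Mul(Add(Add(-23741, Function('W')(177, 74)), 28201), Pow(Function('u')(-221), -1)) = Mul(Add(Add(-23741, Add(-25, 74)), 28201), Pow(Mul(-6, -221), -1)) = Mul(Add(Add(-23741, 49), 28201), Pow(1326, -1)) = Mul(Add(-23692, 28201), Rational(1, 1326)) = Mul(4509, Rational(1, 1326)) = Rational(1503, 442)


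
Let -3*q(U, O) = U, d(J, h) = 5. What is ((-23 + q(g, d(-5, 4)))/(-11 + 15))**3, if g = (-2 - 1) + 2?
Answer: -4913/27 ≈ -181.96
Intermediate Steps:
g = -1 (g = -3 + 2 = -1)
q(U, O) = -U/3
((-23 + q(g, d(-5, 4)))/(-11 + 15))**3 = ((-23 - 1/3*(-1))/(-11 + 15))**3 = ((-23 + 1/3)/4)**3 = (-68/3*1/4)**3 = (-17/3)**3 = -4913/27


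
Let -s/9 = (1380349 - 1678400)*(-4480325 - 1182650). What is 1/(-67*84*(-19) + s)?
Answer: -1/15190698148593 ≈ -6.5830e-14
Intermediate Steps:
s = -15190698255525 (s = -9*(1380349 - 1678400)*(-4480325 - 1182650) = -(-2682459)*(-5662975) = -9*1687855361725 = -15190698255525)
1/(-67*84*(-19) + s) = 1/(-67*84*(-19) - 15190698255525) = 1/(-5628*(-19) - 15190698255525) = 1/(106932 - 15190698255525) = 1/(-15190698148593) = -1/15190698148593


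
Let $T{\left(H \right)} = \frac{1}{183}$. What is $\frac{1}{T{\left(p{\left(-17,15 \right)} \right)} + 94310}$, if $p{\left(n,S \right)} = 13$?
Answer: $\frac{183}{17258731} \approx 1.0603 \cdot 10^{-5}$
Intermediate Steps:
$T{\left(H \right)} = \frac{1}{183}$
$\frac{1}{T{\left(p{\left(-17,15 \right)} \right)} + 94310} = \frac{1}{\frac{1}{183} + 94310} = \frac{1}{\frac{17258731}{183}} = \frac{183}{17258731}$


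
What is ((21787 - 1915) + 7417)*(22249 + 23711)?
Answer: 1254202440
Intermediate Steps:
((21787 - 1915) + 7417)*(22249 + 23711) = (19872 + 7417)*45960 = 27289*45960 = 1254202440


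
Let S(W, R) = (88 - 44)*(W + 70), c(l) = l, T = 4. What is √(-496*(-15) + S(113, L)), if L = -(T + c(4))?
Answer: 2*√3873 ≈ 124.47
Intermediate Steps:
L = -8 (L = -(4 + 4) = -1*8 = -8)
S(W, R) = 3080 + 44*W (S(W, R) = 44*(70 + W) = 3080 + 44*W)
√(-496*(-15) + S(113, L)) = √(-496*(-15) + (3080 + 44*113)) = √(7440 + (3080 + 4972)) = √(7440 + 8052) = √15492 = 2*√3873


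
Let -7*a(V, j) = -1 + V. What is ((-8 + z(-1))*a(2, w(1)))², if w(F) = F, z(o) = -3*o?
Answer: 25/49 ≈ 0.51020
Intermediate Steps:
a(V, j) = ⅐ - V/7 (a(V, j) = -(-1 + V)/7 = ⅐ - V/7)
((-8 + z(-1))*a(2, w(1)))² = ((-8 - 3*(-1))*(⅐ - ⅐*2))² = ((-8 + 3)*(⅐ - 2/7))² = (-5*(-⅐))² = (5/7)² = 25/49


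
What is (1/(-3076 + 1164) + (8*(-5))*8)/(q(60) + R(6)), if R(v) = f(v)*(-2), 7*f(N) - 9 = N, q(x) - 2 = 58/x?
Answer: 64243305/264812 ≈ 242.60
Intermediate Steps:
q(x) = 2 + 58/x
f(N) = 9/7 + N/7
R(v) = -18/7 - 2*v/7 (R(v) = (9/7 + v/7)*(-2) = -18/7 - 2*v/7)
(1/(-3076 + 1164) + (8*(-5))*8)/(q(60) + R(6)) = (1/(-3076 + 1164) + (8*(-5))*8)/((2 + 58/60) + (-18/7 - 2/7*6)) = (1/(-1912) - 40*8)/((2 + 58*(1/60)) + (-18/7 - 12/7)) = (-1/1912 - 320)/((2 + 29/30) - 30/7) = -611841/(1912*(89/30 - 30/7)) = -611841/(1912*(-277/210)) = -611841/1912*(-210/277) = 64243305/264812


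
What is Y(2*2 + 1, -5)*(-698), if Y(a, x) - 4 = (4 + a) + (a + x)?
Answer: -9074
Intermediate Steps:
Y(a, x) = 8 + x + 2*a (Y(a, x) = 4 + ((4 + a) + (a + x)) = 4 + (4 + x + 2*a) = 8 + x + 2*a)
Y(2*2 + 1, -5)*(-698) = (8 - 5 + 2*(2*2 + 1))*(-698) = (8 - 5 + 2*(4 + 1))*(-698) = (8 - 5 + 2*5)*(-698) = (8 - 5 + 10)*(-698) = 13*(-698) = -9074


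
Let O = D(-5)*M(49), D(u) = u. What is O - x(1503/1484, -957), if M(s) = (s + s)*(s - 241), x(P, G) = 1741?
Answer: 92339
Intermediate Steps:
M(s) = 2*s*(-241 + s) (M(s) = (2*s)*(-241 + s) = 2*s*(-241 + s))
O = 94080 (O = -10*49*(-241 + 49) = -10*49*(-192) = -5*(-18816) = 94080)
O - x(1503/1484, -957) = 94080 - 1*1741 = 94080 - 1741 = 92339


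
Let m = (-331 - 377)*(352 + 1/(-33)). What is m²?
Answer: 7513848499600/121 ≈ 6.2098e+10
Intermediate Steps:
m = -2741140/11 (m = -708*(352 - 1/33) = -708*11615/33 = -2741140/11 ≈ -2.4919e+5)
m² = (-2741140/11)² = 7513848499600/121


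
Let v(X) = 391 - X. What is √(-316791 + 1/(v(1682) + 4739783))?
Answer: I*√1778251349637207533/2369246 ≈ 562.84*I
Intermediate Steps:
√(-316791 + 1/(v(1682) + 4739783)) = √(-316791 + 1/((391 - 1*1682) + 4739783)) = √(-316791 + 1/((391 - 1682) + 4739783)) = √(-316791 + 1/(-1291 + 4739783)) = √(-316791 + 1/4738492) = √(-1501111619171/4738492) = I*√1778251349637207533/2369246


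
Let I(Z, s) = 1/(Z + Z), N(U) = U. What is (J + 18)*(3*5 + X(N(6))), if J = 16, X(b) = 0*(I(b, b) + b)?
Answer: 510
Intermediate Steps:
I(Z, s) = 1/(2*Z)
X(b) = 0 (X(b) = 0*(1/(2*b) + b) = 0*(b + 1/(2*b)) = 0)
(J + 18)*(3*5 + X(N(6))) = (16 + 18)*(3*5 + 0) = 34*(15 + 0) = 34*15 = 510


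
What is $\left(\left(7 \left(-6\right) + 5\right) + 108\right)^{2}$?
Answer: $5041$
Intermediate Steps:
$\left(\left(7 \left(-6\right) + 5\right) + 108\right)^{2} = \left(\left(-42 + 5\right) + 108\right)^{2} = \left(-37 + 108\right)^{2} = 71^{2} = 5041$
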